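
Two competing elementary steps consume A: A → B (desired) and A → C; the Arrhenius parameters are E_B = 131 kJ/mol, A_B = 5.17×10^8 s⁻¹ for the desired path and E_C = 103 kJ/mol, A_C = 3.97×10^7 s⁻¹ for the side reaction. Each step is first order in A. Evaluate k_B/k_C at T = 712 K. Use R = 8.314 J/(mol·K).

k_B/k_C = (A_B/A_C)·exp[−(E_B−E_C)/(RT)] = (A_B/A_C)·exp[(E_C−E_B)/(RT)].
(E_C−E_B)/(RT) = (103−131)×10³/(8.314×712) = -28000/5920 = -4.730.
k_B/k_C = (5.17×10^8/3.97×10^7)·exp(-4.730) = 13.02 × 0.008826 = 0.115.

0.115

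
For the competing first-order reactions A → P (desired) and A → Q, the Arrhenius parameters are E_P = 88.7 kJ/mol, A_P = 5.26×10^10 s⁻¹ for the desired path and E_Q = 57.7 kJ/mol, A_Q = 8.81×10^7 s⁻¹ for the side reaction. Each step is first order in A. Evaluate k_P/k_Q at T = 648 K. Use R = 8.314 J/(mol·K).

1.89

Since both paths have the same order in A, the concentration cancels and S_{P/Q} = k_P/k_Q = (A_P/A_Q)·exp[(E_Q−E_P)/(RT)].
(E_Q−E_P)/(RT) = (57.7−88.7)×10³/(8.314×648) = -31000/5387 = -5.754.
k_P/k_Q = (5.26×10^10/8.81×10^7)·exp(-5.754) = 597.0 × 0.003170 = 1.89.
Since E_P > E_Q, raising the temperature improves selectivity toward P.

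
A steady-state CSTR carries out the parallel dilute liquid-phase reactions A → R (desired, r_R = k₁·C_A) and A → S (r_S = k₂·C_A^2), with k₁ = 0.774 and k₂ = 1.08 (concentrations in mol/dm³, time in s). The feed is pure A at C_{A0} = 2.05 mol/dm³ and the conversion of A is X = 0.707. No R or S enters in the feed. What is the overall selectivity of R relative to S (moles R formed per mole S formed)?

Exit C_A = C_{A0}(1−X) = 2.05×0.293 = 0.6007 mol/dm³.
A CSTR operates uniformly at the exit composition, giving r_R = 0.4649 and r_S = 0.3896 (each k·C_A^n at C_A = 0.6007).
Overall selectivity = C_R/C_S = r_Rτ/(r_Sτ) = r_R/r_S = 1.19.

1.19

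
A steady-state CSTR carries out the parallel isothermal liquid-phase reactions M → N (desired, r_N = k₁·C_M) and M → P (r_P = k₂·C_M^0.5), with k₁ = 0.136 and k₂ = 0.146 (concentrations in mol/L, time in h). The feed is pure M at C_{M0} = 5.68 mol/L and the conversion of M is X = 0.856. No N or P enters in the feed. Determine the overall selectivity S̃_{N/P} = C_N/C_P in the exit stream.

Exit C_M = C_{M0}(1−X) = 5.68×0.144 = 0.8179 mol/L.
Rates in a CSTR are evaluated at the outlet concentration: r_N = 0.136×0.8179 = 0.1112, r_P = 0.146×0.8179^0.5 = 0.1320.
Overall selectivity = C_N/C_P = r_Nτ/(r_Pτ) = r_N/r_P = 0.842.

0.842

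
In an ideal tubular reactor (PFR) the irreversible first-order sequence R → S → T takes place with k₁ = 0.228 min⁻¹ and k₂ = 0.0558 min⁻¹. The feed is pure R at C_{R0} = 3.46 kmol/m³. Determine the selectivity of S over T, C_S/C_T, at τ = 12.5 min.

Solving the coupled first-order balances gives C_S(τ) = [k₁/(k₂−k₁)]·C_{R0}·(e^(−k₁τ) − e^(−k₂τ)).
e^(−k₁τ) = e^(−0.228×12.5) = e^(−2.850) = 0.05784; e^(−k₂τ) = e^(−0.6975) = 0.4978.
C_S = 0.228×3.46/(0.0558−0.228) × (0.05784−0.4978) = (-4.581)×(-0.4400) = 2.016 kmol/m³.
C_R = C_{R0}e^(−k₁τ) = 0.2001 kmol/m³, so C_T = C_{R0}−C_R−C_S = 1.244 kmol/m³; C_S/C_T = 1.62.

1.62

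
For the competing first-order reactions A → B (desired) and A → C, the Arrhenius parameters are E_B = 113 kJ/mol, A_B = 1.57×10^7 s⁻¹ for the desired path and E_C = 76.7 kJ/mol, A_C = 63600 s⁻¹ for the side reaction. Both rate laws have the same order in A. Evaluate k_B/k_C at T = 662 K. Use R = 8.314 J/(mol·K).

Since both paths have the same order in A, the concentration cancels and S_{B/C} = k_B/k_C = (A_B/A_C)·exp[(E_C−E_B)/(RT)].
(E_C−E_B)/(RT) = (76.7−113)×10³/(8.314×662) = -36300/5504 = -6.595.
k_B/k_C = (1.57×10^7/63600)·exp(-6.595) = 246.9 × 0.001367 = 0.337.

0.337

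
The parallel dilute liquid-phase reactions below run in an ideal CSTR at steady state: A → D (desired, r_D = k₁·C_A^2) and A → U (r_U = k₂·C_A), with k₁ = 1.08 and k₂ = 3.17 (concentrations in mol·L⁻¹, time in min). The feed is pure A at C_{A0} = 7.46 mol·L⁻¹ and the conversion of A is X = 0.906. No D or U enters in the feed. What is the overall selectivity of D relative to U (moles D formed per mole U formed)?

Exit C_A = C_{A0}(1−X) = 7.46×0.0940 = 0.7012 mol·L⁻¹.
Rates in a CSTR are evaluated at the outlet concentration: r_D = 1.08×0.7012^2 = 0.5311, r_U = 3.17×0.7012 = 2.223.
Overall selectivity = C_D/C_U = r_Dτ/(r_Uτ) = r_D/r_U = 0.239.

0.239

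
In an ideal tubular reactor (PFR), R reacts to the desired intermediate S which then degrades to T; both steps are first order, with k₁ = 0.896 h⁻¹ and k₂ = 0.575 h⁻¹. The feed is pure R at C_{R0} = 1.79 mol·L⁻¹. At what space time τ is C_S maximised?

For first-order series the maximum of C_S occurs at τ_opt = ln(k₂/k₁)/(k₂−k₁).
= ln(0.575/0.896)/(0.575−0.896) = ln(0.6417)/-0.3210 = -0.4436/-0.3210 = 1.38 h.

1.38 h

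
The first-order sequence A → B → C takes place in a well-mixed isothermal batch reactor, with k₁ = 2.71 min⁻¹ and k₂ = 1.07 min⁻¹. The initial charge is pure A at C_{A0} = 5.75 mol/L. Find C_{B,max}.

3.14 mol/L

At the optimum, C_{B,max}/C_{A0} = (k₁/k₂)^[k₂/(k₂−k₁)].
= (2.71/1.07)^(1.07/(1.07−2.71)) = (2.533)^(-0.6524) = 0.5454.
C_{B,max} = 0.5454×5.75 = 3.14 mol/L.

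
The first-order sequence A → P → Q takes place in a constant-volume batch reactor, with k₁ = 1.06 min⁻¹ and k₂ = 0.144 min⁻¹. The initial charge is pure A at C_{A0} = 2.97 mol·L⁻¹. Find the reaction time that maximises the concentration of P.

2.18 min

For first-order series the maximum of C_P occurs at t_opt = ln(k₂/k₁)/(k₂−k₁).
= ln(0.144/1.06)/(0.144−1.06) = ln(0.1358)/-0.9160 = -1.996/-0.9160 = 2.18 min.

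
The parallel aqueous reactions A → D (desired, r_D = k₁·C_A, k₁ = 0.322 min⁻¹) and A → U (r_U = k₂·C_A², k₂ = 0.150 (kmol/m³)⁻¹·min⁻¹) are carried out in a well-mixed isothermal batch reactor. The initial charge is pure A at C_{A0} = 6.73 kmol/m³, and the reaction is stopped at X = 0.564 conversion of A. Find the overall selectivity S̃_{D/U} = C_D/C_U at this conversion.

C_A = C_{A0}(1−X) = 2.934 kmol/m³.
Along a PFR/batch, dC_D/dC_A = −r_D/(r_D+r_U) = −k₁/(k₁+k₂·C_A).
Integrating from C_{A0} to C_A: C_D = (0.322/0.150)·ln[(0.322+0.150·6.73)/(0.322+0.150·2.93)] = 2.147·ln(1.332/0.7621) = 1.198 kmol/m³.
C_U = (C_{A0}−C_A)−C_D = 2.598 kmol/m³; S̃_{D/U} = 1.198/2.598 = 0.461.

0.461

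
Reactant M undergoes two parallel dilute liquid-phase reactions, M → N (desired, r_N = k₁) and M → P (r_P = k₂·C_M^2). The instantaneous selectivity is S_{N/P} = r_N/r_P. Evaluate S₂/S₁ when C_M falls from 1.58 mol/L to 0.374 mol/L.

17.8

S_{N/P} = (k₁/k₂)·C_M^-2, so S₂/S₁ = (C_{M,2}/C_{M,1})^-2.
= (0.374/1.58)^(-2) = (0.2367)^(-2) = 17.8.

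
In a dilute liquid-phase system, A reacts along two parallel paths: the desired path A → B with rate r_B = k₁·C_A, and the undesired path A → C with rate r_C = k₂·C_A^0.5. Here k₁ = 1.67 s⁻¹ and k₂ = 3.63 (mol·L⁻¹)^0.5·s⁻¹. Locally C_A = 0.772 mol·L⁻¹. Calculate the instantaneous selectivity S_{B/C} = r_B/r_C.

S_{B/C} = r_B/r_C = (k₁·C_A)/(k₂·C_A^0.5) = (k₁/k₂)·C_A^0.5.
= (1.67×0.7720) / (3.63×0.7720^0.5) = 1.289/3.189 = 0.404.

0.404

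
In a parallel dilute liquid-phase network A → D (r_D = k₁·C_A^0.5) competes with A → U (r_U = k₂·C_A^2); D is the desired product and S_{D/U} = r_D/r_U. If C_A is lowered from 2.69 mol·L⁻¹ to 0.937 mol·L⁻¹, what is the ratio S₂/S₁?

4.86

S_{D/U} = (k₁/k₂)·C_A^-1.5, so S₂/S₁ = (C_{A,2}/C_{A,1})^-1.5.
= (0.937/2.69)^(-1.5) = (0.3483)^(-1.5) = 4.86.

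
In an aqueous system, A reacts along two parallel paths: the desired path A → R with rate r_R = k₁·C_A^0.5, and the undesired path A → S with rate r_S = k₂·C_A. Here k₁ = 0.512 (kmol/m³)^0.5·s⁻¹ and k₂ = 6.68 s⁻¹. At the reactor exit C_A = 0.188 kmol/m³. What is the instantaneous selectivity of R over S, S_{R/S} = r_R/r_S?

0.177

S_{R/S} = r_R/r_S = (k₁·C_A^0.5)/(k₂·C_A) = (k₁/k₂)·C_A^-0.5.
= (0.512×0.1880^0.5) / (6.68×0.1880) = 0.2220/1.256 = 0.177.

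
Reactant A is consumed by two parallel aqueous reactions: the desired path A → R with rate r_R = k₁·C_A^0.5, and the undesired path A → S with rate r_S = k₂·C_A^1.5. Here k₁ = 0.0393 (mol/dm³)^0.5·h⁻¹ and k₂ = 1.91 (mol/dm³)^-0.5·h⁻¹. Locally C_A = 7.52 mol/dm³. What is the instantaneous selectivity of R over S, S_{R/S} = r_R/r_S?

0.00274

S_{R/S} = r_R/r_S = (k₁·C_A^0.5)/(k₂·C_A^1.5) = (k₁/k₂)·C_A⁻¹.
= (0.0393×7.520^0.5) / (1.91×7.520^1.5) = 0.1078/39.39 = 0.00274.
The undesired path is higher order in A, so low C_A (CSTR or dilute feed) favours R.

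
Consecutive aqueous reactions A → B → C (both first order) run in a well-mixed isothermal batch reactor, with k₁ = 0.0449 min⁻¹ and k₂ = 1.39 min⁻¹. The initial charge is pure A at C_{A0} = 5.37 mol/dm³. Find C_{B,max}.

At the optimum, C_{B,max}/C_{A0} = (k₁/k₂)^[k₂/(k₂−k₁)].
= (0.0449/1.39)^(1.39/(1.39−0.0449)) = (0.03230)^(1.033) = 0.02881.
C_{B,max} = 0.02881×5.37 = 0.155 mol/dm³.

0.155 mol/dm³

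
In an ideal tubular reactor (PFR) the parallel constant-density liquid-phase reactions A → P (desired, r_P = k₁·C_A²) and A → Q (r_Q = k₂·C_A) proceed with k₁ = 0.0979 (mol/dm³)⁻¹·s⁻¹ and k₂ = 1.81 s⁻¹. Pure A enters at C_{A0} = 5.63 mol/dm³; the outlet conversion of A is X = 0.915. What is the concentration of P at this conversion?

C_A = C_{A0}(1−X) = 0.4785 mol/dm³.
Along a PFR/batch, dC_Q/dC_A = −r_Q/(r_P+r_Q) = −k₂/(k₂+k₁·C_A).
Integrating from C_{A0} to C_A: C_Q = (1.81/0.0979)·ln[(1.81+0.0979·5.63)/(1.81+0.0979·0.479)] = 18.49·ln(2.361/1.857) = 4.442 mol/dm³.
Then C_P = (C_{A0}−C_A) − C_Q = 5.151 − 4.442 = 0.7091 mol/dm³.

0.709 mol/dm³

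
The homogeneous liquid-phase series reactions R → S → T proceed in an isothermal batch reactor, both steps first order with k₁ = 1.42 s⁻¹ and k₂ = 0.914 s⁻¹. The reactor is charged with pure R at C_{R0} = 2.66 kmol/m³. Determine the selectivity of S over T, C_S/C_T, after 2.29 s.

0.328

The intermediate concentration in a first-order A→B→C sequence is C_S = k₁C_{R0}(e^(−k₁t) − e^(−k₂t))/(k₂−k₁).
e^(−k₁t) = e^(−1.42×2.29) = e^(−3.252) = 0.03870; e^(−k₂t) = e^(−2.093) = 0.1233.
C_S = 1.42×2.66/(0.914−1.42) × (0.03870−0.1233) = (-7.465)×(-0.08460) = 0.6316 kmol/m³.
C_R = C_{R0}e^(−k₁t) = 0.1030 kmol/m³, so C_T = C_{R0}−C_R−C_S = 1.925 kmol/m³; C_S/C_T = 0.328.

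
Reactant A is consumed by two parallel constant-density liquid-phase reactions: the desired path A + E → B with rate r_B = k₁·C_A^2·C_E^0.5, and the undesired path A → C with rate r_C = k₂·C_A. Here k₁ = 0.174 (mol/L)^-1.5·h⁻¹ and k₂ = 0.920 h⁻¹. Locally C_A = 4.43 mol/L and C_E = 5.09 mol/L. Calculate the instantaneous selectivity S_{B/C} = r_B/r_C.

1.89

S_{B/C} = r_B/r_C = (k₁·C_A^2·C_E^0.5)/(k₂·C_A) = (k₁/k₂)·C_A·C_E^0.5.
= (0.174×4.430^2×5.090^0.5) / (0.920×4.430) = 7.704/4.076 = 1.89.
Since the desired path is higher order in A, keeping C_A high (PFR or concentrated feed) favours B.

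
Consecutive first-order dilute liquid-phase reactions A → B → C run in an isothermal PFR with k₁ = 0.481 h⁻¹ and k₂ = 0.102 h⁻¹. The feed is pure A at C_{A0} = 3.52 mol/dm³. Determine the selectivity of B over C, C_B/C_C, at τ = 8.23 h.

For first-order series with pure A initially, C_B(τ) = k₁C_{A0}/(k₂−k₁)·(e^(−k₁τ) − e^(−k₂τ)).
e^(−k₁τ) = e^(−0.481×8.23) = e^(−3.959) = 0.01909; e^(−k₂τ) = e^(−0.8395) = 0.4319.
C_B = 0.481×3.52/(0.102−0.481) × (0.01909−0.4319) = (-4.467)×(-0.4129) = 1.844 mol/dm³.
C_A = C_{A0}e^(−k₁τ) = 0.06719 mol/dm³, so C_C = C_{A0}−C_A−C_B = 1.608 mol/dm³; C_B/C_C = 1.15.

1.15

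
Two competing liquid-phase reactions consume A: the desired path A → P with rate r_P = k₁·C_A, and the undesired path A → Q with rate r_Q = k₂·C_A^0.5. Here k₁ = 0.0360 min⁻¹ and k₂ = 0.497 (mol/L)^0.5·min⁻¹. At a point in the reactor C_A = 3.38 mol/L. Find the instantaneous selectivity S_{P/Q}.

S_{P/Q} = r_P/r_Q = (k₁·C_A)/(k₂·C_A^0.5) = (k₁/k₂)·C_A^0.5.
= (0.0360×3.380) / (0.497×3.380^0.5) = 0.1217/0.9137 = 0.133.
Since the desired path is higher order in A, keeping C_A high (PFR or concentrated feed) favours P.

0.133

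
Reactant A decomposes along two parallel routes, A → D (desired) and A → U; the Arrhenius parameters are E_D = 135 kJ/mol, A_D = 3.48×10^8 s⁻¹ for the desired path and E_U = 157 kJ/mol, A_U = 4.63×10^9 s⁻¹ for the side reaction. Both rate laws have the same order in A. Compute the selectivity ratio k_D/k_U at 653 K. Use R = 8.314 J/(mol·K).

With equal orders, S_{D/U} = k_D/k_U = (A_D/A_U)·exp[(E_U−E_D)/(RT)].
(E_U−E_D)/(RT) = (157−135)×10³/(8.314×653) = 22000/5429 = 4.052.
k_D/k_U = (3.48×10^8/4.63×10^9)·exp(4.052) = 0.07516 × 57.53 = 4.32.

4.32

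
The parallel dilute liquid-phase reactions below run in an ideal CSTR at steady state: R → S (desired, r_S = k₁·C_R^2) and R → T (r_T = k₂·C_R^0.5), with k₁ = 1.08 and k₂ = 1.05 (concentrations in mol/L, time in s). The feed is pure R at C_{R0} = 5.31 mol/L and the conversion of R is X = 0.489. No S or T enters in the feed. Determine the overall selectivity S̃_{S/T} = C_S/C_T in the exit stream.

Exit C_R = C_{R0}(1−X) = 5.31×0.511 = 2.713 mol/L.
Rates in a CSTR are evaluated at the outlet concentration: r_S = 1.08×2.713^2 = 7.952, r_T = 1.05×2.713^0.5 = 1.730.
Overall selectivity = C_S/C_T = r_Sτ/(r_Tτ) = r_S/r_T = 4.60.

4.60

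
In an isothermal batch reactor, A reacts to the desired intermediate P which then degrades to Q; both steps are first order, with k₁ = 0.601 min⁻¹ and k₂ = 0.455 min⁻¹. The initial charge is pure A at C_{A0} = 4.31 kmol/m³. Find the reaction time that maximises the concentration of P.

For first-order series the maximum of C_P occurs at t_opt = ln(k₂/k₁)/(k₂−k₁).
= ln(0.455/0.601)/(0.455−0.601) = ln(0.7571)/-0.1460 = -0.2783/-0.1460 = 1.91 min.

1.91 min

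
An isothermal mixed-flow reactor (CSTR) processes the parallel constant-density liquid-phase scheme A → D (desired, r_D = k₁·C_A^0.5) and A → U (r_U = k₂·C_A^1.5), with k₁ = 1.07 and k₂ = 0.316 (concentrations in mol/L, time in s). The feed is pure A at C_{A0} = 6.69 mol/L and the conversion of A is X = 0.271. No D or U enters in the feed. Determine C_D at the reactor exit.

0.743 mol/L

Exit C_A = C_{A0}(1−X) = 6.69×0.729 = 4.877 mol/L.
Rates in a CSTR are evaluated at the outlet concentration: r_D = 1.07×4.877^0.5 = 2.363, r_U = 0.316×4.877^1.5 = 3.403.
Fraction of consumed A going to D: r_D/(r_D+r_U) = 0.4098.
C_D = 0.4098·C_{A0}·X = 0.4098×6.69×0.271 = 0.743 mol/L.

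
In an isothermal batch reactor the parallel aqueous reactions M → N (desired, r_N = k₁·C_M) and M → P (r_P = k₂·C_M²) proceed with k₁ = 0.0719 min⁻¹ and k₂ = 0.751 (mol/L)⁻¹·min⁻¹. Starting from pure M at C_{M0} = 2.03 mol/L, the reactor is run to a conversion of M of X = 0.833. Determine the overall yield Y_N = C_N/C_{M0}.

0.0749

C_M = C_{M0}(1−X) = 0.3390 mol/L.
Along a PFR/batch, dC_N/dC_M = −r_N/(r_N+r_P) = −k₁/(k₁+k₂·C_M).
Integrating from C_{M0} to C_M: C_N = (0.0719/0.751)·ln[(0.0719+0.751·2.03)/(0.0719+0.751·0.339)] = 0.09574·ln(1.596/0.3265) = 0.1519 mol/L.
Y_N = C_N/C_{M0} = 0.1519/2.03 = 0.0749.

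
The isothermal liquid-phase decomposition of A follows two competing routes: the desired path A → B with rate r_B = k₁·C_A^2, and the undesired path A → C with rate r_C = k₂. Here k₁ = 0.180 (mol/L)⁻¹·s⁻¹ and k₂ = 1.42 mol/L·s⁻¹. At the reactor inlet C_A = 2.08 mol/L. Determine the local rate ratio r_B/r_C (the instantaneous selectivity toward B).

S_{B/C} = r_B/r_C = (k₁·C_A^2)/(k₂) = (k₁/k₂)·C_A^2.
= (0.180×2.080^2) / (1.42) = 0.7788/1.420 = 0.548.

0.548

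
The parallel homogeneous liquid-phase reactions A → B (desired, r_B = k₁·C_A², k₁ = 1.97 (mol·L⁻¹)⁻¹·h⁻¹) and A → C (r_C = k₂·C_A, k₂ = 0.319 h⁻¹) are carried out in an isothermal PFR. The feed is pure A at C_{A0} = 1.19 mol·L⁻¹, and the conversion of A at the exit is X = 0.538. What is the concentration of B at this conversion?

C_A = C_{A0}(1−X) = 0.5498 mol·L⁻¹.
Along a PFR/batch, dC_C/dC_A = −r_C/(r_B+r_C) = −k₂/(k₂+k₁·C_A).
Integrating from C_{A0} to C_A: C_C = (0.319/1.97)·ln[(0.319+1.97·1.19)/(0.319+1.97·0.550)] = 0.1619·ln(2.663/1.402) = 0.1039 mol·L⁻¹.
Then C_B = (C_{A0}−C_A) − C_C = 0.6402 − 0.1039 = 0.5363 mol·L⁻¹.

0.536 mol·L⁻¹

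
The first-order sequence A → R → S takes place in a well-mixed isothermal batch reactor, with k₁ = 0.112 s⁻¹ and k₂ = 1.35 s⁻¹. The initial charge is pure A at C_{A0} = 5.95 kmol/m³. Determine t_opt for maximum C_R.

For first-order series the maximum of C_R occurs at t_opt = ln(k₂/k₁)/(k₂−k₁).
= ln(1.35/0.112)/(1.35−0.112) = ln(12.05)/1.238 = 2.489/1.238 = 2.01 s.

2.01 s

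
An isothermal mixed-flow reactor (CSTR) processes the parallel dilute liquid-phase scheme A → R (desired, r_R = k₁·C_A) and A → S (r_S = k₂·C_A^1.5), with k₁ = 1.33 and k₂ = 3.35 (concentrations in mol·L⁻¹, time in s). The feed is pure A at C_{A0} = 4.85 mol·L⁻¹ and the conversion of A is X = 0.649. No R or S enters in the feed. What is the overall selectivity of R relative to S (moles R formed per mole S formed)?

0.304

Exit C_A = C_{A0}(1−X) = 4.85×0.351 = 1.702 mol·L⁻¹.
A CSTR operates uniformly at the exit composition, giving r_R = 2.264 and r_S = 7.441 (each k·C_A^n at C_A = 1.702).
Overall selectivity = C_R/C_S = r_Rτ/(r_Sτ) = r_R/r_S = 0.304.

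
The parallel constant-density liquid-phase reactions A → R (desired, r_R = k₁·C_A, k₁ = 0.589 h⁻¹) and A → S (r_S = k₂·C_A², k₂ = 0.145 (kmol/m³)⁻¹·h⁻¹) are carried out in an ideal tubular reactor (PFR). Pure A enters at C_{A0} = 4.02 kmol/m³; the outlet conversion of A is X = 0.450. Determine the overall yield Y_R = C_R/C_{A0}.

0.256

C_A = C_{A0}(1−X) = 2.211 kmol/m³.
Along a PFR/batch, dC_R/dC_A = −r_R/(r_R+r_S) = −k₁/(k₁+k₂·C_A).
Integrating from C_{A0} to C_A: C_R = (0.589/0.145)·ln[(0.589+0.145·4.02)/(0.589+0.145·2.21)] = 4.062·ln(1.172/0.9096) = 1.029 kmol/m³.
Y_R = C_R/C_{A0} = 1.029/4.02 = 0.256.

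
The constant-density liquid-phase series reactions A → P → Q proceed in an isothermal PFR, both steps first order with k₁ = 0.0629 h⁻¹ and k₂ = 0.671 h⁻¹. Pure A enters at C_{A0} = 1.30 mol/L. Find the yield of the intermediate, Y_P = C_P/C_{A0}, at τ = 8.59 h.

0.0599

The intermediate concentration in a first-order A→B→C sequence is C_P = k₁C_{A0}(e^(−k₁τ) − e^(−k₂τ))/(k₂−k₁).
e^(−k₁τ) = e^(−0.0629×8.59) = e^(−0.5403) = 0.5826; e^(−k₂τ) = e^(−5.764) = 0.003139.
C_P = 0.0629×1.30/(0.671−0.0629) × (0.5826−0.003139) = 0.1345×0.5794 = 0.07791 mol/L.
Y_P = C_P/C_{A0} = 0.07791/1.30 = 0.0599.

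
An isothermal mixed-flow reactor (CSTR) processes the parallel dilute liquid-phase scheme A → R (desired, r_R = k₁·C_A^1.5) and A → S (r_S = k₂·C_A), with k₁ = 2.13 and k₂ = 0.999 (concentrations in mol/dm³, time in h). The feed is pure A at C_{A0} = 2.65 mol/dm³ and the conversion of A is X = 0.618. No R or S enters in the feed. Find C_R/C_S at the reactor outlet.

2.15

Exit C_A = C_{A0}(1−X) = 2.65×0.382 = 1.012 mol/dm³.
A CSTR operates uniformly at the exit composition, giving r_R = 2.169 and r_S = 1.011 (each k·C_A^n at C_A = 1.012).
Overall selectivity = C_R/C_S = r_Rτ/(r_Sτ) = r_R/r_S = 2.15.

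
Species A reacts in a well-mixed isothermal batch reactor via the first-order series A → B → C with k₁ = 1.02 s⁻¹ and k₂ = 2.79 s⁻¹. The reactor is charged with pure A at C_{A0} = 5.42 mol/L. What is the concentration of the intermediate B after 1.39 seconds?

0.692 mol/L

The intermediate concentration in a first-order A→B→C sequence is C_B = k₁C_{A0}(e^(−k₁t) − e^(−k₂t))/(k₂−k₁).
e^(−k₁t) = e^(−1.02×1.39) = e^(−1.418) = 0.2422; e^(−k₂t) = e^(−3.878) = 0.02069.
C_B = 1.02×5.42/(2.79−1.02) × (0.2422−0.02069) = 3.123×0.2216 = 0.6920 mol/L.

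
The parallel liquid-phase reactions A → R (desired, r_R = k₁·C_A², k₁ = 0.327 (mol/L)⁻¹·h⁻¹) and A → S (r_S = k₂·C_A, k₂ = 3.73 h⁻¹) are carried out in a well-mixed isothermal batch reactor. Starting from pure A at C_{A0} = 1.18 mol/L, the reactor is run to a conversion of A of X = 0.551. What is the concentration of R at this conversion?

0.0452 mol/L

C_A = C_{A0}(1−X) = 0.5298 mol/L.
Along a PFR/batch, dC_S/dC_A = −r_S/(r_R+r_S) = −k₂/(k₂+k₁·C_A).
Integrating from C_{A0} to C_A: C_S = (3.73/0.327)·ln[(3.73+0.327·1.18)/(3.73+0.327·0.530)] = 11.41·ln(4.116/3.903) = 0.6050 mol/L.
Then C_R = (C_{A0}−C_A) − C_S = 0.6502 − 0.6050 = 0.04519 mol/L.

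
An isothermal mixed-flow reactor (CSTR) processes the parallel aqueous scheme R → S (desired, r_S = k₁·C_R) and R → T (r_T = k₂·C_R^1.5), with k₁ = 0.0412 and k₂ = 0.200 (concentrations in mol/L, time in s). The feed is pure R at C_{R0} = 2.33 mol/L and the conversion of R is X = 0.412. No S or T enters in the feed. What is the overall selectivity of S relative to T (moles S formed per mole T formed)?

0.176

Exit C_R = C_{R0}(1−X) = 2.33×0.588 = 1.370 mol/L.
Rates in a CSTR are evaluated at the outlet concentration: r_S = 0.0412×1.370 = 0.05645, r_T = 0.200×1.370^1.5 = 0.3207.
Overall selectivity = C_S/C_T = r_Sτ/(r_Tτ) = r_S/r_T = 0.176.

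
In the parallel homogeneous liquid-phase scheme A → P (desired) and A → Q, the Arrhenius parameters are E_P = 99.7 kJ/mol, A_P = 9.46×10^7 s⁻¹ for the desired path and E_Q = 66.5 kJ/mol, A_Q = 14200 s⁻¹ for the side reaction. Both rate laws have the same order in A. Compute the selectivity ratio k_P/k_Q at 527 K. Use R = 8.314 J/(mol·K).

Since both paths have the same order in A, the concentration cancels and S_{P/Q} = k_P/k_Q = (A_P/A_Q)·exp[(E_Q−E_P)/(RT)].
(E_Q−E_P)/(RT) = (66.5−99.7)×10³/(8.314×527) = -33200/4381 = -7.577.
k_P/k_Q = (9.46×10^7/14200)·exp(-7.577) = 6662 × 5.119×10^-4 = 3.41.
Since E_P > E_Q, raising the temperature improves selectivity toward P.

3.41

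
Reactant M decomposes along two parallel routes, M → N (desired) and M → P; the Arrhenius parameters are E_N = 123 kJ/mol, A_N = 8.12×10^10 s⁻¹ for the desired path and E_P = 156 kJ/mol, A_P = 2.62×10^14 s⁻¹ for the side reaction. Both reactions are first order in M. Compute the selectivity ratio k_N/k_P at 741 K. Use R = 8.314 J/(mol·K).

Since both paths have the same order in M, the concentration cancels and S_{N/P} = k_N/k_P = (A_N/A_P)·exp[(E_P−E_N)/(RT)].
(E_P−E_N)/(RT) = (156−123)×10³/(8.314×741) = 33000/6161 = 5.357.
k_N/k_P = (8.12×10^10/2.62×10^14)·exp(5.357) = 3.099×10^-4 × 212.0 = 0.0657.
Since E_N < E_P, lowering the temperature improves selectivity toward N.

0.0657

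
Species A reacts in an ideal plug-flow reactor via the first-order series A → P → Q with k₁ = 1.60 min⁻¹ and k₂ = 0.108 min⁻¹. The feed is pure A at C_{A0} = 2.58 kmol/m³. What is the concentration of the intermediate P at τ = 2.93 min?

For first-order series with pure A initially, C_P(τ) = k₁C_{A0}/(k₂−k₁)·(e^(−k₁τ) − e^(−k₂τ)).
e^(−k₁τ) = e^(−1.60×2.93) = e^(−4.688) = 0.009205; e^(−k₂τ) = e^(−0.3164) = 0.7287.
C_P = 1.60×2.58/(0.108−1.60) × (0.009205−0.7287) = (-2.767)×(-0.7195) = 1.991 kmol/m³.

1.99 kmol/m³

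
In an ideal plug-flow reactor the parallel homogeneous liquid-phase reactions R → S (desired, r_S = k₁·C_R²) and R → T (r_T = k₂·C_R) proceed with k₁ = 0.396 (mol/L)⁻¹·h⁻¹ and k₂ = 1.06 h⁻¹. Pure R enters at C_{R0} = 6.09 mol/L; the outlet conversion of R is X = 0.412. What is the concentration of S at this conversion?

1.61 mol/L

C_R = C_{R0}(1−X) = 3.581 mol/L.
Along a PFR/batch, dC_T/dC_R = −r_T/(r_S+r_T) = −k₂/(k₂+k₁·C_R).
Integrating from C_{R0} to C_R: C_T = (1.06/0.396)·ln[(1.06+0.396·6.09)/(1.06+0.396·3.58)] = 2.677·ln(3.472/2.478) = 0.9025 mol/L.
Then C_S = (C_{R0}−C_R) − C_T = 2.509 − 0.9025 = 1.607 mol/L.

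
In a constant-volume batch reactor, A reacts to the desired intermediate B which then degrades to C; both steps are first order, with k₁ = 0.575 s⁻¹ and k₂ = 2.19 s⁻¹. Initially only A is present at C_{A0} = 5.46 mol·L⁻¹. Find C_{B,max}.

For a first-order series the maximum intermediate yield is C_{B,max}/C_{A0} = (k₁/k₂)^[k₂/(k₂−k₁)].
= (0.575/2.19)^(2.19/(2.19−0.575)) = (0.2626)^(1.356) = 0.1631.
C_{B,max} = 0.1631×5.46 = 0.891 mol·L⁻¹.

0.891 mol·L⁻¹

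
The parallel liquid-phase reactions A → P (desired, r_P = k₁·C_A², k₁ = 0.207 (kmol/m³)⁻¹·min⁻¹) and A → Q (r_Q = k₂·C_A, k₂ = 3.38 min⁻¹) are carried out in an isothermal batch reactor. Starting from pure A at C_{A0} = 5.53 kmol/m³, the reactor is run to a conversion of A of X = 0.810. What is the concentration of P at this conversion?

0.735 kmol/m³

C_A = C_{A0}(1−X) = 1.051 kmol/m³.
Along a PFR/batch, dC_Q/dC_A = −r_Q/(r_P+r_Q) = −k₂/(k₂+k₁·C_A).
Integrating from C_{A0} to C_A: C_Q = (3.38/0.207)·ln[(3.38+0.207·5.53)/(3.38+0.207·1.05)] = 16.33·ln(4.525/3.597) = 3.744 kmol/m³.
Then C_P = (C_{A0}−C_A) − C_Q = 4.479 − 3.744 = 0.7349 kmol/m³.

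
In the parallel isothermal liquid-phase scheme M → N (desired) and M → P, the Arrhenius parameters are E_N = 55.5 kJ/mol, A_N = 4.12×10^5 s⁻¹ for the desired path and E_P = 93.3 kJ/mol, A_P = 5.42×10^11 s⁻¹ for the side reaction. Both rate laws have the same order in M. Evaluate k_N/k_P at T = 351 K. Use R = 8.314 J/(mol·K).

With equal orders, S_{N/P} = k_N/k_P = (A_N/A_P)·exp[(E_P−E_N)/(RT)].
(E_P−E_N)/(RT) = (93.3−55.5)×10³/(8.314×351) = 37800/2918 = 12.95.
k_N/k_P = (4.12×10^5/5.42×10^11)·exp(12.95) = 7.601×10^-7 × 4.222×10^5 = 0.321.
Since E_N < E_P, lowering the temperature improves selectivity toward N.

0.321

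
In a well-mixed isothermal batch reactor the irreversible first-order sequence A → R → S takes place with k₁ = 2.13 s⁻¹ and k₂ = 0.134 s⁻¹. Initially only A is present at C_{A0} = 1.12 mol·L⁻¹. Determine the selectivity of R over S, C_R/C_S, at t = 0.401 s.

The intermediate concentration in a first-order A→B→C sequence is C_R = k₁C_{A0}(e^(−k₁t) − e^(−k₂t))/(k₂−k₁).
e^(−k₁t) = e^(−2.13×0.401) = e^(−0.8541) = 0.4257; e^(−k₂t) = e^(−0.05373) = 0.9477.
C_R = 2.13×1.12/(0.134−2.13) × (0.4257−0.9477) = (-1.195)×(-0.5220) = 0.6239 mol·L⁻¹.
C_A = C_{A0}e^(−k₁t) = 0.4767 mol·L⁻¹, so C_S = C_{A0}−C_A−C_R = 0.01934 mol·L⁻¹; C_R/C_S = 32.3.

32.3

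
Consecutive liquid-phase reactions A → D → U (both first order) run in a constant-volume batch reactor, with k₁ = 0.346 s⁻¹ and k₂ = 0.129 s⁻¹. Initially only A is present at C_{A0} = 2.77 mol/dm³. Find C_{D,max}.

For a first-order series the maximum intermediate yield is C_{D,max}/C_{A0} = (k₁/k₂)^[k₂/(k₂−k₁)].
= (0.346/0.129)^(0.129/(0.129−0.346)) = (2.682)^(-0.5945) = 0.5563.
C_{D,max} = 0.5563×2.77 = 1.54 mol/dm³.

1.54 mol/dm³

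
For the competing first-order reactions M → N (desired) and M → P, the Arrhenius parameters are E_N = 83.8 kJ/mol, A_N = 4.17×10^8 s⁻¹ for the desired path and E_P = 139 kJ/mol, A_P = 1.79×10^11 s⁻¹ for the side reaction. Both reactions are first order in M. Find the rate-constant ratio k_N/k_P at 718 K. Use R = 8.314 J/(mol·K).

With equal orders, S_{N/P} = k_N/k_P = (A_N/A_P)·exp[(E_P−E_N)/(RT)].
(E_P−E_N)/(RT) = (139−83.8)×10³/(8.314×718) = 55200/5969 = 9.247.
k_N/k_P = (4.17×10^8/1.79×10^11)·exp(9.247) = 0.002330 × 10374 = 24.2.

24.2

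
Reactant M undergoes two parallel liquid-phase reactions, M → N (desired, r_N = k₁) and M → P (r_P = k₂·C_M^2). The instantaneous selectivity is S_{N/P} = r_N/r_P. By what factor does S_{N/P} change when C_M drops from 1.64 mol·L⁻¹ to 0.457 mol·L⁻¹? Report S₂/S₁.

12.9

S_{N/P} = (k₁/k₂)·C_M^-2, so S₂/S₁ = (C_{M,2}/C_{M,1})^-2.
= (0.457/1.64)^(-2) = (0.2787)^(-2) = 12.9.
Selectivity toward N rises as C_M falls — low-concentration operation is favoured.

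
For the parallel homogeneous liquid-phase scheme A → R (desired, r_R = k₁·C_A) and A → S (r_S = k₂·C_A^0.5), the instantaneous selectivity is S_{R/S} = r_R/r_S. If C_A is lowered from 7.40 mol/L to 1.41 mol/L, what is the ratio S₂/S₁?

S_{R/S} = (k₁/k₂)·C_A^0.5, so S₂/S₁ = (C_{A,2}/C_{A,1})^0.5.
= (1.41/7.40)^0.5 = (0.1905)^0.5 = 0.437.
Selectivity toward R falls as C_A falls — high-concentration operation is favoured.

0.437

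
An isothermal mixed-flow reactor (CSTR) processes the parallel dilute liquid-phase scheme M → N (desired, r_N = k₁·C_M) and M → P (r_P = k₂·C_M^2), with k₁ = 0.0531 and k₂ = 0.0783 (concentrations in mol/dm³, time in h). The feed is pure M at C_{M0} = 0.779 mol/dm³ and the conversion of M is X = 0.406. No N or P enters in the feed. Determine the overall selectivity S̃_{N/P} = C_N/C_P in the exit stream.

Exit C_M = C_{M0}(1−X) = 0.779×0.594 = 0.4627 mol/dm³.
A CSTR operates uniformly at the exit composition, giving r_N = 0.02457 and r_P = 0.01677 (each k·C_M^n at C_M = 0.4627).
Overall selectivity = C_N/C_P = r_Nτ/(r_Pτ) = r_N/r_P = 1.47.

1.47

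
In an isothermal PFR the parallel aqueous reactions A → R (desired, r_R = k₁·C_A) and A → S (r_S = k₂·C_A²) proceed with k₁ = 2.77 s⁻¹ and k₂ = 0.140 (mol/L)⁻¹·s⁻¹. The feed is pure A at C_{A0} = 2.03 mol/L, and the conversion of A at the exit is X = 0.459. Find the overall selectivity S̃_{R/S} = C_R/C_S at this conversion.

12.7

C_A = C_{A0}(1−X) = 1.098 mol/L.
Along a PFR/batch, dC_R/dC_A = −r_R/(r_R+r_S) = −k₁/(k₁+k₂·C_A).
Integrating from C_{A0} to C_A: C_R = (2.77/0.140)·ln[(2.77+0.140·2.03)/(2.77+0.140·1.10)] = 19.79·ln(3.054/2.924) = 0.8636 mol/L.
C_S = (C_{A0}−C_A)−C_R = 0.06813 mol/L; S̃_{R/S} = 0.8636/0.06813 = 12.7.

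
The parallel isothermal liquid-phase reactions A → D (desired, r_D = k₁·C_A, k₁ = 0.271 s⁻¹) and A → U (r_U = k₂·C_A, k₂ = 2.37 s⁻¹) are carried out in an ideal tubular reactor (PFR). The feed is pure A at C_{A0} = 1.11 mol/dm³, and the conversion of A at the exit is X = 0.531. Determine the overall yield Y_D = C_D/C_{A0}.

0.0545

C_A = C_{A0}(1−X) = 0.5206 mol/dm³.
Both paths are first order in A, so the instantaneous fraction to D is constant: dC_D/d(−C_A) = k₁/(k₁+k₂) = 0.1026.
C_D = 0.1026·(C_{A0}−C_A) = 0.1026×0.5894 = 0.0605 mol/dm³.
Y_D = C_D/C_{A0} = 0.06048/1.11 = 0.0545.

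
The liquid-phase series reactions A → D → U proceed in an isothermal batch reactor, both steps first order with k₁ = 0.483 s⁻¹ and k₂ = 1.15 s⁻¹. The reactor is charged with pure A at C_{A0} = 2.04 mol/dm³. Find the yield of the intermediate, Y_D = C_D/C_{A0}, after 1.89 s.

0.208

Solving the coupled first-order balances gives C_D(t) = [k₁/(k₂−k₁)]·C_{A0}·(e^(−k₁t) − e^(−k₂t)).
e^(−k₁t) = e^(−0.483×1.89) = e^(−0.9129) = 0.4014; e^(−k₂t) = e^(−2.173) = 0.1138.
C_D = 0.483×2.04/(1.15−0.483) × (0.4014−0.1138) = 1.477×0.2876 = 0.4248 mol/dm³.
Y_D = C_D/C_{A0} = 0.4248/2.04 = 0.208.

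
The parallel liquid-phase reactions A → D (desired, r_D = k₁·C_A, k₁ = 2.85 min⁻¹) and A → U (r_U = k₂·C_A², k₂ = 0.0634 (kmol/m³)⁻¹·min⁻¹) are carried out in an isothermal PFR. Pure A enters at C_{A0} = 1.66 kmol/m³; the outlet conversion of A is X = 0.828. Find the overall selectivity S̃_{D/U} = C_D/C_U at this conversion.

C_A = C_{A0}(1−X) = 0.2855 kmol/m³.
Along a PFR/batch, dC_D/dC_A = −r_D/(r_D+r_U) = −k₁/(k₁+k₂·C_A).
Integrating from C_{A0} to C_A: C_D = (2.85/0.0634)·ln[(2.85+0.0634·1.66)/(2.85+0.0634·0.286)] = 44.95·ln(2.955/2.868) = 1.345 kmol/m³.
C_U = (C_{A0}−C_A)−C_D = 0.02901 kmol/m³; S̃_{D/U} = 1.345/0.02901 = 46.4.

46.4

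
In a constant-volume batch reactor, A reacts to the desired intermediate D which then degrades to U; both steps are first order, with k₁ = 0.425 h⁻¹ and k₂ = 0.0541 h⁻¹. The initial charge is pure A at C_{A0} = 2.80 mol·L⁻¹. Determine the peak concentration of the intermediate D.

For a first-order series the maximum intermediate yield is C_{D,max}/C_{A0} = (k₁/k₂)^[k₂/(k₂−k₁)].
= (0.425/0.0541)^(0.0541/(0.0541−0.425)) = (7.856)^(-0.1459) = 0.7403.
C_{D,max} = 0.7403×2.80 = 2.07 mol·L⁻¹.

2.07 mol·L⁻¹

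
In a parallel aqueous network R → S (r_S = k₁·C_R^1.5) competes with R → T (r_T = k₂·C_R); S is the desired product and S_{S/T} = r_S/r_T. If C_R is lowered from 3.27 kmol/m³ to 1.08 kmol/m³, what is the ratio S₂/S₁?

0.575

S_{S/T} = (k₁/k₂)·C_R^0.5, so S₂/S₁ = (C_{R,2}/C_{R,1})^0.5.
= (1.08/3.27)^0.5 = (0.3303)^0.5 = 0.575.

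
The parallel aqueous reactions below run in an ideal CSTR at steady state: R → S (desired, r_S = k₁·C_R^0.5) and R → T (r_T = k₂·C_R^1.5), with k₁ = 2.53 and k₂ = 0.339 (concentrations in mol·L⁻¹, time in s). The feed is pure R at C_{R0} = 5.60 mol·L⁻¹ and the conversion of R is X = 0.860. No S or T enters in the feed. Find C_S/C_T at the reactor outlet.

Exit C_R = C_{R0}(1−X) = 5.60×0.140 = 0.7840 mol·L⁻¹.
Rates in a CSTR are evaluated at the outlet concentration: r_S = 2.53×0.7840^0.5 = 2.240, r_T = 0.339×0.7840^1.5 = 0.2353.
Overall selectivity = C_S/C_T = r_Sτ/(r_Tτ) = r_S/r_T = 9.52.

9.52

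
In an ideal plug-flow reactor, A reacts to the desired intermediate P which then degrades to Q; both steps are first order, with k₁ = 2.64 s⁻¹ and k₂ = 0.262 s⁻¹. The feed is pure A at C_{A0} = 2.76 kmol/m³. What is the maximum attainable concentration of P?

2.14 kmol/m³

At the optimum, C_{P,max}/C_{A0} = (k₁/k₂)^[k₂/(k₂−k₁)].
= (2.64/0.262)^(0.262/(0.262−2.64)) = (10.08)^(-0.1102) = 0.7753.
C_{P,max} = 0.7753×2.76 = 2.14 kmol/m³.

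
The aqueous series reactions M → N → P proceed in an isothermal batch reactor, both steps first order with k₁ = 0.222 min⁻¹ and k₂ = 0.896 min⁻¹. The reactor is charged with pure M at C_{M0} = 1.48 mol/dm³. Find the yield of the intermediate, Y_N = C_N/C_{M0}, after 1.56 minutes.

0.152

The intermediate concentration in a first-order A→B→C sequence is C_N = k₁C_{M0}(e^(−k₁t) − e^(−k₂t))/(k₂−k₁).
e^(−k₁t) = e^(−0.222×1.56) = e^(−0.3463) = 0.7073; e^(−k₂t) = e^(−1.398) = 0.2471.
C_N = 0.222×1.48/(0.896−0.222) × (0.7073−0.2471) = 0.4875×0.4601 = 0.2243 mol/dm³.
Y_N = C_N/C_{M0} = 0.2243/1.48 = 0.152.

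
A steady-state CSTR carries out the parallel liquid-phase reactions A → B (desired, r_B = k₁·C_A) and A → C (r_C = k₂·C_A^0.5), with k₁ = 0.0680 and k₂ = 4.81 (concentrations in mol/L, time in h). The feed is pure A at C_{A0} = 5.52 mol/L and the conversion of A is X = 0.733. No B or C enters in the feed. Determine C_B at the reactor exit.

Exit C_A = C_{A0}(1−X) = 5.52×0.267 = 1.474 mol/L.
A CSTR operates uniformly at the exit composition, giving r_B = 0.1002 and r_C = 5.839 (each k·C_A^n at C_A = 1.474).
Fraction of consumed A going to B: r_B/(r_B+r_C) = 0.01687.
C_B = 0.01687·C_{A0}·X = 0.01687×5.52×0.733 = 0.0683 mol/L.

0.0683 mol/L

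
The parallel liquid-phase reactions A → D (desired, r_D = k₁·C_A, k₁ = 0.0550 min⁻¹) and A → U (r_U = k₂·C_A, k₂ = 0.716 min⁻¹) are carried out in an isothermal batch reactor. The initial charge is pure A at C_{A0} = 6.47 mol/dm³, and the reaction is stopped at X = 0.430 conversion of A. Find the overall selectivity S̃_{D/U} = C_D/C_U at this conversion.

C_A = C_{A0}(1−X) = 3.688 mol/dm³.
Both paths are first order in A, so the instantaneous fraction to D is constant: dC_D/d(−C_A) = k₁/(k₁+k₂) = 0.07134.
C_D = 0.07134·(C_{A0}−C_A) = 0.07134×2.782 = 0.198 mol/dm³.
C_U = (C_{A0}−C_A)−C_D = 2.584 mol/dm³; S̃_{D/U} = 0.1985/2.584 = 0.0768.

0.0768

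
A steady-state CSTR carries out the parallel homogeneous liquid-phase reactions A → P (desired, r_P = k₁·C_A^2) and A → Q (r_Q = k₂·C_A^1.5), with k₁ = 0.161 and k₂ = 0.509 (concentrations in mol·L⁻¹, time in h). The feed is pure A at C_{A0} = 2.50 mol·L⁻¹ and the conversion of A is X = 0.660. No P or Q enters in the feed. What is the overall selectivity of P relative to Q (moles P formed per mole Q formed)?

0.292

Exit C_A = C_{A0}(1−X) = 2.50×0.340 = 0.8500 mol·L⁻¹.
Rates in a CSTR are evaluated at the outlet concentration: r_P = 0.161×0.8500^2 = 0.1163, r_Q = 0.509×0.8500^1.5 = 0.3989.
Overall selectivity = C_P/C_Q = r_Pτ/(r_Qτ) = r_P/r_Q = 0.292.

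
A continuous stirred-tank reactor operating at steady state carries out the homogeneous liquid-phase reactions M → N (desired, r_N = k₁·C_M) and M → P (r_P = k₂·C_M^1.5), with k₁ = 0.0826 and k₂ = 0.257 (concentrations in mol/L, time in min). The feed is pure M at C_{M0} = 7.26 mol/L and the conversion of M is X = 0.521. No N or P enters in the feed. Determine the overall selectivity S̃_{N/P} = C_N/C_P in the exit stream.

0.172

Exit C_M = C_{M0}(1−X) = 7.26×0.479 = 3.478 mol/L.
Rates in a CSTR are evaluated at the outlet concentration: r_N = 0.0826×3.478 = 0.2872, r_P = 0.257×3.478^1.5 = 1.667.
Overall selectivity = C_N/C_P = r_Nτ/(r_Pτ) = r_N/r_P = 0.172.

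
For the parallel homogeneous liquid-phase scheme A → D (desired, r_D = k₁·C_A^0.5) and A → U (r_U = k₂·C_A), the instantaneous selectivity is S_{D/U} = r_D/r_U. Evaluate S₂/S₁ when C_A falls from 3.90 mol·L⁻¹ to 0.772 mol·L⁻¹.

2.25

S_{D/U} = (k₁/k₂)·C_A^-0.5, so S₂/S₁ = (C_{A,2}/C_{A,1})^-0.5.
= (0.772/3.90)^(-0.5) = (0.1979)^(-0.5) = 2.25.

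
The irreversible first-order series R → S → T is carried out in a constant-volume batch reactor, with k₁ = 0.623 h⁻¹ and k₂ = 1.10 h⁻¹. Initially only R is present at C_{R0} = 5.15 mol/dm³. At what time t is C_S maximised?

For first-order series the maximum of C_S occurs at t_opt = ln(k₂/k₁)/(k₂−k₁).
= ln(1.10/0.623)/(1.10−0.623) = ln(1.766)/0.4770 = 0.5685/0.4770 = 1.19 h.

1.19 h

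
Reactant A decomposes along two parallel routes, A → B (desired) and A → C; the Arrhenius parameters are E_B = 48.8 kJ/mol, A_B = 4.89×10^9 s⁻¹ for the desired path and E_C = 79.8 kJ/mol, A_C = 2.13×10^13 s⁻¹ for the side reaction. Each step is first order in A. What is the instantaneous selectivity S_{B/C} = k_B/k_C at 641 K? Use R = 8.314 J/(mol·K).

Since both paths have the same order in A, the concentration cancels and S_{B/C} = k_B/k_C = (A_B/A_C)·exp[(E_C−E_B)/(RT)].
(E_C−E_B)/(RT) = (79.8−48.8)×10³/(8.314×641) = 31000/5329 = 5.817.
k_B/k_C = (4.89×10^9/2.13×10^13)·exp(5.817) = 2.296×10^-4 × 335.9 = 0.0771.
Since E_B < E_C, lowering the temperature improves selectivity toward B.

0.0771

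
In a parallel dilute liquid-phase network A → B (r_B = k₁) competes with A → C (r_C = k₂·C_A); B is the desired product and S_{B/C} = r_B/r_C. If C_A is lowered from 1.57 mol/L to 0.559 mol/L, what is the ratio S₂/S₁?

S_{B/C} = (k₁/k₂)·C_A⁻¹, so S₂/S₁ = (C_{A,2}/C_{A,1})⁻¹.
= 1.57/0.559 = 2.81.
Selectivity toward B rises as C_A falls — low-concentration operation is favoured.

2.81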